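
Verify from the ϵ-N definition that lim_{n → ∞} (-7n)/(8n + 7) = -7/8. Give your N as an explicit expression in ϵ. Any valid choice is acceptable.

Fix ϵ > 0. For n ≥ 1, |(-7n)/(8n + 7) + 7/8| = |49|/(8(8n + 7)) = 49/(8(8n + 7)).
Since 8n + 7 ≥ 8n for n ≥ 1, this is ≤ 49/(8·8n) = (49/64)/n.
So |(-7n)/(8n + 7) + 7/8| < ϵ whenever n > (49/64)/ϵ.
Take N = (49/64)/ϵ. If n > N then |(-7n)/(8n + 7) + 7/8| ≤ (49/64)/n < ϵ.

N = (49/64)/ϵ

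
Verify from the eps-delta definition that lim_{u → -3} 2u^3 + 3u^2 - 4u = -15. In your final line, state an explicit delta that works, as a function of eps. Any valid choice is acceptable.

Let eps > 0. We want delta > 0 such that 0 < |u + 3| < delta implies |(2u^3 + 3u^2 - 4u) + 15| < eps.
(2u^3 + 3u^2 - 4u) + 15 = 2u^3 + 3u^2 - 4u + 15 = (u + 3)(2u^2 - 3u + 5).
So |(2u^3 + 3u^2 - 4u) + 15| = |u + 3|·|2u^2 - 3u + 5|.
Assume first that |u + 3| < 1, so |u| < 4. Then |2u^2 - 3u + 5| ≤ 2·4^2 + 3·4 + 5 = 49.
Hence |(2u^3 + 3u^2 - 4u) + 15| ≤ 49|u + 3| < eps provided |u + 3| < eps/49.
Choosing delta = min(1, eps/49) ensures both conditions, hence |(2u^3 + 3u^2 - 4u) + 15| < eps.

delta = min(1, eps/49)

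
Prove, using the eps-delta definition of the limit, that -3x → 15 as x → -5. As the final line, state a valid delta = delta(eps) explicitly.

Let eps > 0 be given. We need delta > 0 so that 0 < |x + 5| < delta implies |(-3x) − 15| < eps.
|(-3x) − 15| = |-3x - 15| = 3|x + 5|.
So 3|x + 5| < eps exactly when |x + 5| < eps/3.
Take delta = eps/3. If 0 < |x + 5| < delta then |(-3x) − 15| = 3|x + 5| < 3·(eps/3) = eps.

delta = eps/3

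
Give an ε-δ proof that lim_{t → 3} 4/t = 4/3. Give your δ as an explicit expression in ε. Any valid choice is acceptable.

Let ε > 0. We seek δ > 0 such that 0 < |t − 3| < δ implies |4/t − (4/3)| < ε.
|4/t − (4/3)| = 4·|3 − t|/(3·|t|) = 4|t − 3|/(3|t|).
Require δ ≤ 3/2 so that |t| > 3 − 3/2 = 3/2, hence 3|t| > 9/2.
Then |4/t − (4/3)| < 4|t − 3|/(9/2), which is < ε when |t − 3| < (9/8)ε.
Take δ = min(3/2, (9/8)ε). Then 0 < |t − 3| < δ gives both |t − 3| < 3/2 and |t − 3| < (9/8)ε, so |4/t − (4/3)| < ε.

δ = min(3/2, (9/8)ε)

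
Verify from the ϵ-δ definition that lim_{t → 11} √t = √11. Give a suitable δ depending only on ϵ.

Fix ϵ > 0. We want δ > 0 such that 0 < |t − 11| < δ implies |√t − √11| < ϵ.
Multiplying by the conjugate, |√t − √11| = |t − 11|/(√t + √11).
Restrict δ ≤ 11 so that |t − 11| < 11 forces t > 0, and then √t + √11 > √11.
Hence |√t − √11| < |t − 11|/√11, which is < ϵ once |t − 11| < √11·ϵ.
Take δ = min(11, √11·ϵ). If 0 < |t − 11| < δ then t > 0 and |√t − √11| < |t − 11|/√11 < ϵ.

δ = min(11, √11·ϵ)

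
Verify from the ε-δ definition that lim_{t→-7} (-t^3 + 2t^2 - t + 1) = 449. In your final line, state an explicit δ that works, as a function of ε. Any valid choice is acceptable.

δ = min(2, ε/226)

Fix ε > 0. We want δ > 0 such that 0 < |t + 7| < δ implies |(-t^3 + 2t^2 - t + 1) − 449| < ε.
(-t^3 + 2t^2 - t + 1) − 449 = -t^3 + 2t^2 - t - 448 = (t + 7)(-t^2 + 9t - 64).
So |(-t^3 + 2t^2 - t + 1) − 449| = |t + 7|·|-t^2 + 9t - 64|.
Assume first that |t + 7| < 2, so |t| < 9. Then |-t^2 + 9t - 64| ≤ 9^2 + 9·9 + 64 = 226.
Hence |(-t^3 + 2t^2 - t + 1) − 449| ≤ 226|t + 7| < ε provided |t + 7| < ε/226.
Choosing δ = min(2, ε/226) ensures both conditions, hence |(-t^3 + 2t^2 - t + 1) − 449| < ε.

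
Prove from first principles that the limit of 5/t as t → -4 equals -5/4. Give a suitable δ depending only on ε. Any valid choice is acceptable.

Suppose ε > 0. We seek δ > 0 such that 0 < |t + 4| < δ implies |5/t + 5/4| < ε.
|5/t + 5/4| = 5·|-4 − t|/(4·|t|) = 5|t + 4|/(4|t|).
Restrict δ ≤ 2. Then |t + 4| < 2 gives |t| > 2, so 4|t| > 8.
Then |5/t + 5/4| < 5|t + 4|/8, which is < ε when |t + 4| < (8/5)ε.
Take δ = min(2, (8/5)ε). Then 0 < |t + 4| < δ gives both |t + 4| < 2 and |t + 4| < (8/5)ε, so |5/t + 5/4| < ε.

δ = min(2, (8/5)ε)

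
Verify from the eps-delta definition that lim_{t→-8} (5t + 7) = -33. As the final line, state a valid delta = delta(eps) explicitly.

Let eps > 0 be given. We need delta > 0 so that 0 < |t + 8| < delta implies |(5t + 7) + 33| < eps.
|(5t + 7) + 33| = |5t + 40| = 5|t + 8|.
Thus it suffices that |t + 8| < eps/5.
Take delta = eps/5. If 0 < |t + 8| < delta then |(5t + 7) + 33| = 5|t + 8| < 5·(eps/5) = eps.

delta = eps/5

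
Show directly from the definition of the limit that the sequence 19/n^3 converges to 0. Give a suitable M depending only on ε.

Let ε > 0. For n ≥ 1, |19/n^3 − 0| = 19/n^3.
19/n^3 < ε ⇔ n^3 > 19/ε ⇔ n > (19/ε)^{1/3}.
Take M = (19/ε)^{1/3}. Then n > M implies 19/n^3 < ε.

M = (19/ε)^{1/3}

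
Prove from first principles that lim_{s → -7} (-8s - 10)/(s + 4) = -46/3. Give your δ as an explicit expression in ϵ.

Fix ϵ > 0. We want δ > 0 with 0 < |s + 7| < δ ⇒ |(-8s - 10)/(s + 4) + 46/3| < ϵ.
Combining over a common denominator, (-8s - 10)/(s + 4) + 46/3 = [(-8s - 10)·(-3) − 46·(s + 4)] / [(-3)·(s + 4)] = -22(s + 7) / ((-3)(s + 4)).
So |(-8s - 10)/(s + 4) + 46/3| = 22|s + 7| / (3·|s + 4|).
Require δ ≤ 3/2, so |s + 4| ≥ |-3| − |s + 7| > 3 − 3/2 = 3/2.
Hence |(-8s - 10)/(s + 4) + 46/3| < 22|s + 7|/(3·(3/2)) = (44/9)|s + 7|, which is < ϵ once |s + 7| < (9/44)ϵ.
Take δ = min(3/2, (9/44)ϵ). Then 0 < |s + 7| < δ forces both bounds, so |(-8s - 10)/(s + 4) + 46/3| < ϵ.

δ = min(3/2, (9/44)ϵ)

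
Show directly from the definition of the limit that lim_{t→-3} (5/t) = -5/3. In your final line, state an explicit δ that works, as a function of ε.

Let ε > 0. We seek δ > 0 such that 0 < |t + 3| < δ implies |5/t + 5/3| < ε.
|5/t + 5/3| = 5·|-3 − t|/(3·|t|) = 5|t + 3|/(3|t|).
Restrict δ ≤ 3/2. Then |t + 3| < 3/2 gives |t| > 3/2, so 3|t| > 9/2.
Then |5/t + 5/3| < 5|t + 3|/(9/2), which is < ε when |t + 3| < (9/10)ε.
Take δ = min(3/2, (9/10)ε). Then 0 < |t + 3| < δ gives both |t + 3| < 3/2 and |t + 3| < (9/10)ε, so |5/t + 5/3| < ε.

δ = min(3/2, (9/10)ε)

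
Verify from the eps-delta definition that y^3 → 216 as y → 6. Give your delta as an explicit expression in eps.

Fix eps > 0. We seek delta > 0 with 0 < |y − 6| < delta ⇒ |y^3 − 216| < eps.
Factor: y^3 − 216 = (y − 6)(y^2 + 6y + 36), so |y^3 − 216| = |y − 6|·|y^2 + 6y + 36|.
Restrict delta ≤ 2. Then |y − 6| < 2 gives |y| < 8, so by the triangle inequality |y^2 + 6y + 36| ≤ 8^2 + 6·8 + 36 = 148.
Hence |y^3 − 216| ≤ 148|y − 6|, which is < eps once |y − 6| < eps/148.
Take delta = min(2, eps/148). If 0 < |y − 6| < delta then both bounds hold and |y^3 − 216| ≤ 148|y − 6| < 148·(eps/148) = eps.

delta = min(2, eps/148)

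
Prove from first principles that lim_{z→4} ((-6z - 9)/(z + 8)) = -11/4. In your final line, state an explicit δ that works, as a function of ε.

Fix ε > 0. We want δ > 0 with 0 < |z − 4| < δ ⇒ |(-6z - 9)/(z + 8) + 11/4| < ε.
Combining over a common denominator, (-6z - 9)/(z + 8) + 11/4 = [(-6z - 9)·12 − (-33)·(z + 8)] / [12·(z + 8)] = -39(z − 4) / (12(z + 8)).
So |(-6z - 9)/(z + 8) + 11/4| = 39|z − 4| / (12·|z + 8|).
Require δ ≤ 6, so |z + 8| ≥ |12| − |z − 4| > 12 − 6 = 6.
Hence |(-6z - 9)/(z + 8) + 11/4| < 39|z − 4|/(12·6) = (13/24)|z − 4|, which is < ε once |z − 4| < (24/13)ε.
Take δ = min(6, (24/13)ε). Then 0 < |z − 4| < δ forces both bounds, so |(-6z - 9)/(z + 8) + 11/4| < ε.

δ = min(6, (24/13)ε)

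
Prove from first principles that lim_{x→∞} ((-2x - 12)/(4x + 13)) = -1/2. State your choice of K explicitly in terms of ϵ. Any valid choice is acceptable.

Fix ϵ > 0. We seek K > 0 such that x > K implies |(-2x - 12)/(4x + 13) + 1/2| < ϵ.
(-2x - 12)/(4x + 13) + 1/2 = (4(-2x - 12) − (-2)(4x + 13)) / (4(4x + 13)) = -22/(4(4x + 13)).
For x > 0 we have 4x + 13 > 4x, so |(-2x - 12)/(4x + 13) + 1/2| = 22/(4(4x + 13)) < 22/(4·4x) = (11/8)/x.
Thus |(-2x - 12)/(4x + 13) + 1/2| < ϵ whenever x > (11/8)/ϵ.
Take K = (11/8)/ϵ. If x > K then |(-2x - 12)/(4x + 13) + 1/2| < (11/8)/x < ϵ.

K = (11/8)/ϵ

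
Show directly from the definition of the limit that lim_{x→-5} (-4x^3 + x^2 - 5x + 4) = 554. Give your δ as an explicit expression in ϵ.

δ = min(1, ϵ/380)

Suppose ϵ > 0. We want δ > 0 such that 0 < |x + 5| < δ implies |(-4x^3 + x^2 - 5x + 4) − 554| < ϵ.
(-4x^3 + x^2 - 5x + 4) − 554 = -4x^3 + x^2 - 5x - 550 = (x + 5)(-4x^2 + 21x - 110).
So |(-4x^3 + x^2 - 5x + 4) − 554| = |x + 5|·|-4x^2 + 21x - 110|.
Require δ ≤ 1. Then |x + 5| < 1 gives |x| < 6, and by the triangle inequality |-4x^2 + 21x - 110| ≤ 4·6^2 + 21·6 + 110 = 380.
Hence |(-4x^3 + x^2 - 5x + 4) − 554| ≤ 380|x + 5| < ϵ provided |x + 5| < ϵ/380.
Take δ = min(1, ϵ/380). Then 0 < |x + 5| < δ gives both |x + 5| < 1 and |x + 5| < ϵ/380, so |(-4x^3 + x^2 - 5x + 4) − 554| < ϵ.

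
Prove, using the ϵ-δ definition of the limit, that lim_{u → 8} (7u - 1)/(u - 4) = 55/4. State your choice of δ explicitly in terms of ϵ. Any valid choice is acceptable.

Let ϵ > 0. We want δ > 0 with 0 < |u − 8| < δ ⇒ |(7u - 1)/(u - 4) − (55/4)| < ϵ.
Combining over a common denominator, (7u - 1)/(u - 4) − (55/4) = [(7u - 1)·4 − 55·(u - 4)] / [4·(u - 4)] = -27(u − 8) / (4(u - 4)).
So |(7u - 1)/(u - 4) − (55/4)| = 27|u − 8| / (4·|u − 4|).
Restrict δ ≤ 2. Then |u − 8| < 2 gives |u − 4| = |(u − 8) + 4| ≥ 4 − 2 = 2.
Hence |(7u - 1)/(u - 4) − (55/4)| < 27|u − 8|/(4·2) = (27/8)|u − 8|, which is < ϵ once |u − 8| < (8/27)ϵ.
Take δ = min(2, (8/27)ϵ). Then 0 < |u − 8| < δ forces both bounds, so |(7u - 1)/(u - 4) − (55/4)| < ϵ.

δ = min(2, (8/27)ϵ)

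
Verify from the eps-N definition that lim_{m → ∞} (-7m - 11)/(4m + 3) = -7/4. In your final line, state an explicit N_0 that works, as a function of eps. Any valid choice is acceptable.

Fix eps > 0. For m ≥ 1, |(-7m - 11)/(4m + 3) + 7/4| = |-23|/(4(4m + 3)) = 23/(4(4m + 3)).
Since 4m + 3 ≥ 4m for m ≥ 1, this is ≤ 23/(4·4m) = (23/16)/m.
So |(-7m - 11)/(4m + 3) + 7/4| < eps whenever m > (23/16)/eps.
Take N_0 = (23/16)/eps. If m > N_0 then |(-7m - 11)/(4m + 3) + 7/4| ≤ (23/16)/m < eps.

N_0 = (23/16)/eps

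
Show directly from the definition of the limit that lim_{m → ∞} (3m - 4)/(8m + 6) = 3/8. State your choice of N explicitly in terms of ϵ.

N = (25/32)/ϵ

Let ϵ > 0 be given. For m ≥ 1, |(3m - 4)/(8m + 6) − (3/8)| = |-50|/(8(8m + 6)) = 50/(8(8m + 6)).
Since 8m + 6 ≥ 8m for m ≥ 1, this is ≤ 50/(8·8m) = (25/32)/m.
So |(3m - 4)/(8m + 6) − (3/8)| < ϵ whenever m > (25/32)/ϵ.
Take N = (25/32)/ϵ. If m > N then |(3m - 4)/(8m + 6) − (3/8)| ≤ (25/32)/m < ϵ.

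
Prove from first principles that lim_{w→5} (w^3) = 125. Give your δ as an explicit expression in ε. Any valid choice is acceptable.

δ = min(2, ε/109)

Fix ε > 0. We seek δ > 0 with 0 < |w − 5| < δ ⇒ |w^3 − 125| < ε.
Factor: w^3 − 125 = (w − 5)(w^2 + 5w + 25), so |w^3 − 125| = |w − 5|·|w^2 + 5w + 25|.
Impose δ ≤ 2 so that |w| < 7; then |w^2 + 5w + 25| ≤ 109.
Hence |w^3 − 125| ≤ 109|w − 5|, which is < ε once |w − 5| < ε/109.
Take δ = min(2, ε/109). If 0 < |w − 5| < δ then both bounds hold and |w^3 − 125| ≤ 109|w − 5| < 109·(ε/109) = ε.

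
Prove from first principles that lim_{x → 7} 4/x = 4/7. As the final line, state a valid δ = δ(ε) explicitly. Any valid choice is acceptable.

δ = min(7/2, (49/8)ε)

Suppose ε > 0. We seek δ > 0 such that 0 < |x − 7| < δ implies |4/x − (4/7)| < ε.
|4/x − (4/7)| = 4·|7 − x|/(7·|x|) = 4|x − 7|/(7|x|).
Restrict δ ≤ 7/2. Then |x − 7| < 7/2 gives |x| > 7/2, so 7|x| > 49/2.
Then |4/x − (4/7)| < 4|x − 7|/(49/2), which is < ε when |x − 7| < (49/8)ε.
Take δ = min(7/2, (49/8)ε). Then 0 < |x − 7| < δ gives both |x − 7| < 7/2 and |x − 7| < (49/8)ε, so |4/x − (4/7)| < ε.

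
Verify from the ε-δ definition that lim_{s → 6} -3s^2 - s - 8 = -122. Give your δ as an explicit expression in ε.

δ = min(1, ε/40)

Suppose ε > 0. We want δ > 0 such that 0 < |s − 6| < δ implies |(-3s^2 - s - 8) + 122| < ε.
(-3s^2 - s - 8) + 122 = -3s^2 - s + 114 = (s − 6)(-3s - 19).
So |(-3s^2 - s - 8) + 122| = |s − 6|·|-3s - 19|.
Assume first that |s − 6| < 1, so |s| < 7. Then |-3s - 19| ≤ 3·7 + 19 = 40.
Hence |(-3s^2 - s - 8) + 122| ≤ 40|s − 6| < ε provided |s − 6| < ε/40.
Take δ = min(1, ε/40). Then 0 < |s − 6| < δ gives both |s − 6| < 1 and |s − 6| < ε/40, so |(-3s^2 - s - 8) + 122| < ε.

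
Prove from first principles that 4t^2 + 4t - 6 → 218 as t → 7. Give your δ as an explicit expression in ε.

δ = min(1, ε/64)

Let ε > 0 be given. We want δ > 0 such that 0 < |t − 7| < δ implies |(4t^2 + 4t - 6) − 218| < ε.
(4t^2 + 4t - 6) − 218 = 4t^2 + 4t - 224 = (t − 7)(4t + 32).
So |(4t^2 + 4t - 6) − 218| = |t − 7|·|4t + 32|.
Assume first that |t − 7| < 1, so |t| < 8. Then |4t + 32| ≤ 4·8 + 32 = 64.
Hence |(4t^2 + 4t - 6) − 218| ≤ 64|t − 7| < ε provided |t − 7| < ε/64.
Take δ = min(1, ε/64). Then 0 < |t − 7| < δ gives both |t − 7| < 1 and |t − 7| < ε/64, so |(4t^2 + 4t - 6) − 218| < ε.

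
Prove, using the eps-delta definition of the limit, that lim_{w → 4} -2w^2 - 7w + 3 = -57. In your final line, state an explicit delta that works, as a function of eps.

delta = min(1, eps/25)

Let eps > 0. We want delta > 0 such that 0 < |w − 4| < delta implies |(-2w^2 - 7w + 3) + 57| < eps.
(-2w^2 - 7w + 3) + 57 = -2w^2 - 7w + 60 = (w − 4)(-2w - 15).
So |(-2w^2 - 7w + 3) + 57| = |w − 4|·|-2w - 15|.
Assume first that |w − 4| < 1, so |w| < 5. Then |-2w - 15| ≤ 2·5 + 15 = 25.
Hence |(-2w^2 - 7w + 3) + 57| ≤ 25|w − 4| < eps provided |w − 4| < eps/25.
Take delta = min(1, eps/25). Then 0 < |w − 4| < delta gives both |w − 4| < 1 and |w − 4| < eps/25, so |(-2w^2 - 7w + 3) + 57| < eps.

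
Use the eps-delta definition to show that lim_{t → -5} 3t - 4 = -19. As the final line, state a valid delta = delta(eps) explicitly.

delta = eps/3

Fix eps > 0. We need delta > 0 so that 0 < |t + 5| < delta implies |(3t - 4) + 19| < eps.
|(3t - 4) + 19| = |3t + 15| = 3|t + 5|.
Thus it suffices that |t + 5| < eps/3.
Choosing delta = eps/3 gives |(3t - 4) + 19| = 3|t + 5| < eps whenever |t + 5| < delta.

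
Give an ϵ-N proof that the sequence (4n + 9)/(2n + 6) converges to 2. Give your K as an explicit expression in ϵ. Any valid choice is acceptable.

Let ϵ > 0. For n ≥ 1, |(4n + 9)/(2n + 6) − 2| = |-6|/(2(2n + 6)) = 6/(2(2n + 6)).
Since 2n + 6 ≥ 2n for n ≥ 1, this is ≤ 6/(2·2n) = (3/2)/n.
So |(4n + 9)/(2n + 6) − 2| < ϵ whenever n > (3/2)/ϵ.
Take K = (3/2)/ϵ. If n > K then |(4n + 9)/(2n + 6) − 2| ≤ (3/2)/n < ϵ.

K = (3/2)/ϵ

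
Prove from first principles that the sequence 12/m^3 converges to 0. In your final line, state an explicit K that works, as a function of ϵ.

Let ϵ > 0. For m ≥ 1, |12/m^3 − 0| = 12/m^3.
12/m^3 < ϵ ⇔ m^3 > 12/ϵ ⇔ m > (12/ϵ)^{1/3}.
Take K = (12/ϵ)^{1/3}. Then m > K implies 12/m^3 < ϵ.

K = (12/ϵ)^{1/3}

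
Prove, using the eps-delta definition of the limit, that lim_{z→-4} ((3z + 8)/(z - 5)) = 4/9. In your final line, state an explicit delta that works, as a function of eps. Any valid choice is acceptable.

delta = min(9/2, (81/46)eps)

Let eps > 0. We want delta > 0 with 0 < |z + 4| < delta ⇒ |(3z + 8)/(z - 5) − (4/9)| < eps.
Combining over a common denominator, (3z + 8)/(z - 5) − (4/9) = [(3z + 8)·(-9) − (-4)·(z - 5)] / [(-9)·(z - 5)] = -23(z + 4) / ((-9)(z - 5)).
So |(3z + 8)/(z - 5) − (4/9)| = 23|z + 4| / (9·|z − 5|).
Require delta ≤ 9/2, so |z − 5| ≥ |-9| − |z + 4| > 9 − 9/2 = 9/2.
Hence |(3z + 8)/(z - 5) − (4/9)| < 23|z + 4|/(9·(9/2)) = (46/81)|z + 4|, which is < eps once |z + 4| < (81/46)eps.
Take delta = min(9/2, (81/46)eps). Then 0 < |z + 4| < delta forces both bounds, so |(3z + 8)/(z - 5) − (4/9)| < eps.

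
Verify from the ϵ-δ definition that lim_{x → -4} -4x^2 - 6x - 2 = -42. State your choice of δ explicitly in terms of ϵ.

δ = min(1, ϵ/30)

Suppose ϵ > 0. We want δ > 0 such that 0 < |x + 4| < δ implies |(-4x^2 - 6x - 2) + 42| < ϵ.
(-4x^2 - 6x - 2) + 42 = -4x^2 - 6x + 40 = (x + 4)(-4x + 10).
So |(-4x^2 - 6x - 2) + 42| = |x + 4|·|-4x + 10|.
Require δ ≤ 1. Then |x + 4| < 1 gives |x| < 5, and by the triangle inequality |-4x + 10| ≤ 4·5 + 10 = 30.
Hence |(-4x^2 - 6x - 2) + 42| ≤ 30|x + 4| < ϵ provided |x + 4| < ϵ/30.
Take δ = min(1, ϵ/30). Then 0 < |x + 4| < δ gives both |x + 4| < 1 and |x + 4| < ϵ/30, so |(-4x^2 - 6x - 2) + 42| < ϵ.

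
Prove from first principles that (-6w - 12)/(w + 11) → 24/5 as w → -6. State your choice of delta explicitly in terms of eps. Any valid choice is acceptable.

Let eps > 0. We want delta > 0 with 0 < |w + 6| < delta ⇒ |(-6w - 12)/(w + 11) − (24/5)| < eps.
Combining over a common denominator, (-6w - 12)/(w + 11) − (24/5) = [(-6w - 12)·5 − 24·(w + 11)] / [5·(w + 11)] = -54(w + 6) / (5(w + 11)).
So |(-6w - 12)/(w + 11) − (24/5)| = 54|w + 6| / (5·|w + 11|).
Restrict delta ≤ 5/2. Then |w + 6| < 5/2 gives |w + 11| = |(w + 6) + 5| ≥ 5 − 5/2 = 5/2.
Hence |(-6w - 12)/(w + 11) − (24/5)| < 54|w + 6|/(5·(5/2)) = (108/25)|w + 6|, which is < eps once |w + 6| < (25/108)eps.
Take delta = min(5/2, (25/108)eps). Then 0 < |w + 6| < delta forces both bounds, so |(-6w - 12)/(w + 11) − (24/5)| < eps.

delta = min(5/2, (25/108)eps)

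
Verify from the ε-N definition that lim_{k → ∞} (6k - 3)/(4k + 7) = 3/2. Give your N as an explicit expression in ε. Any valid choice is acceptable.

N = (27/8)/ε

Suppose ε > 0. For k ≥ 1, |(6k - 3)/(4k + 7) − (3/2)| = |-54|/(4(4k + 7)) = 54/(4(4k + 7)).
Since 4k + 7 ≥ 4k for k ≥ 1, this is ≤ 54/(4·4k) = (27/8)/k.
So |(6k - 3)/(4k + 7) − (3/2)| < ε whenever k > (27/8)/ε.
Take N = (27/8)/ε. If k > N then |(6k - 3)/(4k + 7) − (3/2)| ≤ (27/8)/k < ε.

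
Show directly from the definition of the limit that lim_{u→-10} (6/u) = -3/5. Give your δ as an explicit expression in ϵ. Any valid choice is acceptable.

δ = min(5, (25/3)ϵ)

Fix ϵ > 0. We seek δ > 0 such that 0 < |u + 10| < δ implies |6/u + 3/5| < ϵ.
|6/u + 3/5| = 6·|-10 − u|/(10·|u|) = 6|u + 10|/(10|u|).
Require δ ≤ 5 so that |u| > 10 − 5 = 5, hence 10|u| > 50.
Then |6/u + 3/5| < 6|u + 10|/50, which is < ϵ when |u + 10| < (25/3)ϵ.
Take δ = min(5, (25/3)ϵ). Then 0 < |u + 10| < δ gives both |u + 10| < 5 and |u + 10| < (25/3)ϵ, so |6/u + 3/5| < ϵ.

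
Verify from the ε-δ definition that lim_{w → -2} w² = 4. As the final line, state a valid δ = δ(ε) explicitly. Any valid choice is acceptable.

δ = min(1, ε/5)

Suppose ε > 0. We seek δ > 0 with 0 < |w + 2| < δ ⇒ |w² − 4| < ε.
Factor: w² − 4 = (w + 2)(w - 2), so |w² − 4| = |w + 2|·|w - 2|.
Impose δ ≤ 1 so that |w| < 3; then |w - 2| ≤ 5.
Hence |w² − 4| ≤ 5|w + 2|, which is < ε once |w + 2| < ε/5.
Take δ = min(1, ε/5). If 0 < |w + 2| < δ then both bounds hold and |w² − 4| ≤ 5|w + 2| < 5·(ε/5) = ε.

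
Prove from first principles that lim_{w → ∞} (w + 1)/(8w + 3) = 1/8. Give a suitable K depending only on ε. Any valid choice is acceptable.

Suppose ε > 0. We seek K > 0 such that w > K implies |(w + 1)/(8w + 3) − (1/8)| < ε.
(w + 1)/(8w + 3) − (1/8) = (8(w + 1) − (8w + 3)) / (8(8w + 3)) = 5/(8(8w + 3)).
For w > 0 we have 8w + 3 > 8w, so |(w + 1)/(8w + 3) − (1/8)| = 5/(8(8w + 3)) < 5/(8·8w) = (5/64)/w.
Thus |(w + 1)/(8w + 3) − (1/8)| < ε whenever w > (5/64)/ε.
Take K = (5/64)/ε. If w > K then |(w + 1)/(8w + 3) − (1/8)| < (5/64)/w < ε.

K = (5/64)/ε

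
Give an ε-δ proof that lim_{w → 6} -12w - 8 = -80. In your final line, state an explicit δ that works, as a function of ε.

Suppose ε > 0. We need δ > 0 so that 0 < |w − 6| < δ implies |(-12w - 8) + 80| < ε.
|(-12w - 8) + 80| = |-12w + 72| = 12|w − 6|.
Thus it suffices that |w − 6| < ε/12.
Choosing δ = ε/12 gives |(-12w - 8) + 80| = 12|w − 6| < ε whenever |w − 6| < δ.

δ = ε/12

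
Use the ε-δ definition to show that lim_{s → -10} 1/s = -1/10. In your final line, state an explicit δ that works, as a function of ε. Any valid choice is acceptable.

Fix ε > 0. We seek δ > 0 such that 0 < |s + 10| < δ implies |1/s + 1/10| < ε.
|1/s + 1/10| = |-10 − s|/(10·|s|) = |s + 10|/(10|s|).
Require δ ≤ 5 so that |s| > 10 − 5 = 5, hence 10|s| > 50.
Then |1/s + 1/10| < |s + 10|/50, which is < ε when |s + 10| < 50ε.
Take δ = min(5, 50ε). Then 0 < |s + 10| < δ gives both |s + 10| < 5 and |s + 10| < 50ε, so |1/s + 1/10| < ε.

δ = min(5, 50ε)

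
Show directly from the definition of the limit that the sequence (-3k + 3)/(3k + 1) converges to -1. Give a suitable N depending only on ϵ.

Fix ϵ > 0. For k ≥ 1, |(-3k + 3)/(3k + 1) + 1| = |12|/(3(3k + 1)) = 12/(3(3k + 1)).
Since 3k + 1 ≥ 3k for k ≥ 1, this is ≤ 12/(3·3k) = (4/3)/k.
So |(-3k + 3)/(3k + 1) + 1| < ϵ whenever k > (4/3)/ϵ.
Take N = (4/3)/ϵ. If k > N then |(-3k + 3)/(3k + 1) + 1| ≤ (4/3)/k < ϵ.

N = (4/3)/ϵ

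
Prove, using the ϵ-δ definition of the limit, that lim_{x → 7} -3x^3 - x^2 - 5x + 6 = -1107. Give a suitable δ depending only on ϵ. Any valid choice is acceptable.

δ = min(1, ϵ/527)

Let ϵ > 0. We want δ > 0 such that 0 < |x − 7| < δ implies |(-3x^3 - x^2 - 5x + 6) + 1107| < ϵ.
(-3x^3 - x^2 - 5x + 6) + 1107 = -3x^3 - x^2 - 5x + 1113 = (x − 7)(-3x^2 - 22x - 159).
So |(-3x^3 - x^2 - 5x + 6) + 1107| = |x − 7|·|-3x^2 - 22x - 159|.
Require δ ≤ 1. Then |x − 7| < 1 gives |x| < 8, and by the triangle inequality |-3x^2 - 22x - 159| ≤ 3·8^2 + 22·8 + 159 = 527.
Hence |(-3x^3 - x^2 - 5x + 6) + 1107| ≤ 527|x − 7| < ϵ provided |x − 7| < ϵ/527.
Choosing δ = min(1, ϵ/527) ensures both conditions, hence |(-3x^3 - x^2 - 5x + 6) + 1107| < ϵ.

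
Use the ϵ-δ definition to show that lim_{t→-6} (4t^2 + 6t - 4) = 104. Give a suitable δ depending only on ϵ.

Fix ϵ > 0. We want δ > 0 such that 0 < |t + 6| < δ implies |(4t^2 + 6t - 4) − 104| < ϵ.
(4t^2 + 6t - 4) − 104 = 4t^2 + 6t - 108 = (t + 6)(4t - 18).
So |(4t^2 + 6t - 4) − 104| = |t + 6|·|4t - 18|.
Require δ ≤ 1. Then |t + 6| < 1 gives |t| < 7, and by the triangle inequality |4t - 18| ≤ 4·7 + 18 = 46.
Hence |(4t^2 + 6t - 4) − 104| ≤ 46|t + 6| < ϵ provided |t + 6| < ϵ/46.
Take δ = min(1, ϵ/46). Then 0 < |t + 6| < δ gives both |t + 6| < 1 and |t + 6| < ϵ/46, so |(4t^2 + 6t - 4) − 104| < ϵ.

δ = min(1, ϵ/46)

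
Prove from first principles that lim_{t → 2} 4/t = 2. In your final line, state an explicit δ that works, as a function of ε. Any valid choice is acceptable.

Let ε > 0. We seek δ > 0 such that 0 < |t − 2| < δ implies |4/t − 2| < ε.
|4/t − 2| = 4·|2 − t|/(2·|t|) = 4|t − 2|/(2|t|).
Require δ ≤ 1 so that |t| > 2 − 1 = 1, hence 2|t| > 2.
Then |4/t − 2| < 4|t − 2|/2, which is < ε when |t − 2| < (1/2)ε.
Take δ = min(1, (1/2)ε). Then 0 < |t − 2| < δ gives both |t − 2| < 1 and |t − 2| < (1/2)ε, so |4/t − 2| < ε.

δ = min(1, (1/2)ε)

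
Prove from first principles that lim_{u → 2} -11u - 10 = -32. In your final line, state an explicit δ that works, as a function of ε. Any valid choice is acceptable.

Fix ε > 0. We need δ > 0 so that 0 < |u − 2| < δ implies |(-11u - 10) + 32| < ε.
Since (-11u - 10) + 32 = -11(u − 2), we have |(-11u - 10) + 32| = 11|u − 2|.
So 11|u − 2| < ε exactly when |u − 2| < ε/11.
Choosing δ = ε/11 gives |(-11u - 10) + 32| = 11|u − 2| < ε whenever |u − 2| < δ.

δ = ε/11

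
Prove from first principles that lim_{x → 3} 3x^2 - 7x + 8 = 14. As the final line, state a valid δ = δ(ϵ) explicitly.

Let ϵ > 0. We want δ > 0 such that 0 < |x − 3| < δ implies |(3x^2 - 7x + 8) − 14| < ϵ.
(3x^2 - 7x + 8) − 14 = 3x^2 - 7x - 6 = (x − 3)(3x + 2).
So |(3x^2 - 7x + 8) − 14| = |x − 3|·|3x + 2|.
Require δ ≤ 2. Then |x − 3| < 2 gives |x| < 5, and by the triangle inequality |3x + 2| ≤ 3·5 + 2 = 17.
Hence |(3x^2 - 7x + 8) − 14| ≤ 17|x − 3| < ϵ provided |x − 3| < ϵ/17.
Choosing δ = min(2, ϵ/17) ensures both conditions, hence |(3x^2 - 7x + 8) − 14| < ϵ.

δ = min(2, ϵ/17)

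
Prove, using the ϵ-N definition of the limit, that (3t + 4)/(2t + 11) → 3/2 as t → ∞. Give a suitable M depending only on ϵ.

Fix ϵ > 0. We seek M > 0 such that t > M implies |(3t + 4)/(2t + 11) − (3/2)| < ϵ.
(3t + 4)/(2t + 11) − (3/2) = (2(3t + 4) − 3(2t + 11)) / (2(2t + 11)) = -25/(2(2t + 11)).
For t > 0 we have 2t + 11 > 2t, so |(3t + 4)/(2t + 11) − (3/2)| = 25/(2(2t + 11)) < 25/(2·2t) = (25/4)/t.
Thus |(3t + 4)/(2t + 11) − (3/2)| < ϵ whenever t > (25/4)/ϵ.
Take M = (25/4)/ϵ. If t > M then |(3t + 4)/(2t + 11) − (3/2)| < (25/4)/t < ϵ.

M = (25/4)/ϵ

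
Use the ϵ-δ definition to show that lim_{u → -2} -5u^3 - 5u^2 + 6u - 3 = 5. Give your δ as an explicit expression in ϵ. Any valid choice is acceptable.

δ = min(2, ϵ/104)

Suppose ϵ > 0. We want δ > 0 such that 0 < |u + 2| < δ implies |(-5u^3 - 5u^2 + 6u - 3) − 5| < ϵ.
(-5u^3 - 5u^2 + 6u - 3) − 5 = -5u^3 - 5u^2 + 6u - 8 = (u + 2)(-5u^2 + 5u - 4).
So |(-5u^3 - 5u^2 + 6u - 3) − 5| = |u + 2|·|-5u^2 + 5u - 4|.
Require δ ≤ 2. Then |u + 2| < 2 gives |u| < 4, and by the triangle inequality |-5u^2 + 5u - 4| ≤ 5·4^2 + 5·4 + 4 = 104.
Hence |(-5u^3 - 5u^2 + 6u - 3) − 5| ≤ 104|u + 2| < ϵ provided |u + 2| < ϵ/104.
Take δ = min(2, ϵ/104). Then 0 < |u + 2| < δ gives both |u + 2| < 2 and |u + 2| < ϵ/104, so |(-5u^3 - 5u^2 + 6u - 3) − 5| < ϵ.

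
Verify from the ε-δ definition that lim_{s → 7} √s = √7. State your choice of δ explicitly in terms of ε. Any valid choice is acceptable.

δ = min(7, √7·ε)

Let ε > 0 be given. We want δ > 0 such that 0 < |s − 7| < δ implies |√s − √7| < ε.
Multiplying by the conjugate, |√s − √7| = |s − 7|/(√s + √7).
Restrict δ ≤ 7 so that |s − 7| < 7 forces s > 0, and then √s + √7 > √7.
Hence |√s − √7| < |s − 7|/√7, which is < ε once |s − 7| < √7·ε.
Take δ = min(7, √7·ε). If 0 < |s − 7| < δ then s > 0 and |√s − √7| < |s − 7|/√7 < ε.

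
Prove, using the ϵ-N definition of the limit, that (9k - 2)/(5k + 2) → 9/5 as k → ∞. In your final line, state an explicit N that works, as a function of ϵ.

N = (28/25)/ϵ

Fix ϵ > 0. For k ≥ 1, |(9k - 2)/(5k + 2) − (9/5)| = |-28|/(5(5k + 2)) = 28/(5(5k + 2)).
Since 5k + 2 ≥ 5k for k ≥ 1, this is ≤ 28/(5·5k) = (28/25)/k.
So |(9k - 2)/(5k + 2) − (9/5)| < ϵ whenever k > (28/25)/ϵ.
Take N = (28/25)/ϵ. If k > N then |(9k - 2)/(5k + 2) − (9/5)| ≤ (28/25)/k < ϵ.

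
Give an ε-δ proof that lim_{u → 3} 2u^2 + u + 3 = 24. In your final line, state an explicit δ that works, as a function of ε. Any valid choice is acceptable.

Let ε > 0 be given. We want δ > 0 such that 0 < |u − 3| < δ implies |(2u^2 + u + 3) − 24| < ε.
(2u^2 + u + 3) − 24 = 2u^2 + u - 21 = (u − 3)(2u + 7).
So |(2u^2 + u + 3) − 24| = |u − 3|·|2u + 7|.
Assume first that |u − 3| < 2, so |u| < 5. Then |2u + 7| ≤ 2·5 + 7 = 17.
Hence |(2u^2 + u + 3) − 24| ≤ 17|u − 3| < ε provided |u − 3| < ε/17.
Take δ = min(2, ε/17). Then 0 < |u − 3| < δ gives both |u − 3| < 2 and |u − 3| < ε/17, so |(2u^2 + u + 3) − 24| < ε.

δ = min(2, ε/17)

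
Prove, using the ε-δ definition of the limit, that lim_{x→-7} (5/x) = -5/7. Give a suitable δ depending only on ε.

Suppose ε > 0. We seek δ > 0 such that 0 < |x + 7| < δ implies |5/x + 5/7| < ε.
|5/x + 5/7| = 5·|-7 − x|/(7·|x|) = 5|x + 7|/(7|x|).
Restrict δ ≤ 7/2. Then |x + 7| < 7/2 gives |x| > 7/2, so 7|x| > 49/2.
Then |5/x + 5/7| < 5|x + 7|/(49/2), which is < ε when |x + 7| < (49/10)ε.
Take δ = min(7/2, (49/10)ε). Then 0 < |x + 7| < δ gives both |x + 7| < 7/2 and |x + 7| < (49/10)ε, so |5/x + 5/7| < ε.

δ = min(7/2, (49/10)ε)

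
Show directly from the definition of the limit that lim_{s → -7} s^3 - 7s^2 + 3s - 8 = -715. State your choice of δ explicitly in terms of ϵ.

δ = min(1, ϵ/277)

Let ϵ > 0. We want δ > 0 such that 0 < |s + 7| < δ implies |(s^3 - 7s^2 + 3s - 8) + 715| < ϵ.
(s^3 - 7s^2 + 3s - 8) + 715 = s^3 - 7s^2 + 3s + 707 = (s + 7)(s^2 - 14s + 101).
So |(s^3 - 7s^2 + 3s - 8) + 715| = |s + 7|·|s^2 - 14s + 101|.
Assume first that |s + 7| < 1, so |s| < 8. Then |s^2 - 14s + 101| ≤ 8^2 + 14·8 + 101 = 277.
Hence |(s^3 - 7s^2 + 3s - 8) + 715| ≤ 277|s + 7| < ϵ provided |s + 7| < ϵ/277.
Take δ = min(1, ϵ/277). Then 0 < |s + 7| < δ gives both |s + 7| < 1 and |s + 7| < ϵ/277, so |(s^3 - 7s^2 + 3s - 8) + 715| < ϵ.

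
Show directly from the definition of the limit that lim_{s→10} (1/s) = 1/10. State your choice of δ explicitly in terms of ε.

δ = min(5, 50ε)

Suppose ε > 0. We seek δ > 0 such that 0 < |s − 10| < δ implies |1/s − (1/10)| < ε.
|1/s − (1/10)| = |10 − s|/(10·|s|) = |s − 10|/(10|s|).
Require δ ≤ 5 so that |s| > 10 − 5 = 5, hence 10|s| > 50.
Then |1/s − (1/10)| < |s − 10|/50, which is < ε when |s − 10| < 50ε.
Take δ = min(5, 50ε). Then 0 < |s − 10| < δ gives both |s − 10| < 5 and |s − 10| < 50ε, so |1/s − (1/10)| < ε.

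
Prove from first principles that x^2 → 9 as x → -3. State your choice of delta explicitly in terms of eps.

Let eps > 0 be given. We seek delta > 0 with 0 < |x + 3| < delta ⇒ |x^2 − 9| < eps.
Factor: x^2 − 9 = (x + 3)(x - 3), so |x^2 − 9| = |x + 3|·|x - 3|.
Restrict delta ≤ 2. Then |x + 3| < 2 gives |x| < 5, so by the triangle inequality |x - 3| ≤ 5 + 3 = 8.
Hence |x^2 − 9| ≤ 8|x + 3|, which is < eps once |x + 3| < eps/8.
Take delta = min(2, eps/8). If 0 < |x + 3| < delta then both bounds hold and |x^2 − 9| ≤ 8|x + 3| < 8·(eps/8) = eps.

delta = min(2, eps/8)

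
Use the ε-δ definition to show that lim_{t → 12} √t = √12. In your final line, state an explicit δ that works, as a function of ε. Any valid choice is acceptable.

Suppose ε > 0. We want δ > 0 such that 0 < |t − 12| < δ implies |√t − √12| < ε.
Multiplying by the conjugate, |√t − √12| = |t − 12|/(√t + √12).
Restrict δ ≤ 12 so that |t − 12| < 12 forces t > 0, and then √t + √12 > √12.
Hence |√t − √12| < |t − 12|/√12, which is < ε once |t − 12| < √12·ε.
Take δ = min(12, √12·ε). If 0 < |t − 12| < δ then t > 0 and |√t − √12| < |t − 12|/√12 < ε.

δ = min(12, √12·ε)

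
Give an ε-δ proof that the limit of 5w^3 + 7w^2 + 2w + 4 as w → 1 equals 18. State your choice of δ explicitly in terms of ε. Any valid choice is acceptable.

δ = min(1, ε/58)

Let ε > 0 be given. We want δ > 0 such that 0 < |w − 1| < δ implies |(5w^3 + 7w^2 + 2w + 4) − 18| < ε.
(5w^3 + 7w^2 + 2w + 4) − 18 = 5w^3 + 7w^2 + 2w - 14 = (w − 1)(5w^2 + 12w + 14).
So |(5w^3 + 7w^2 + 2w + 4) − 18| = |w − 1|·|5w^2 + 12w + 14|.
Assume first that |w − 1| < 1, so |w| < 2. Then |5w^2 + 12w + 14| ≤ 5·2^2 + 12·2 + 14 = 58.
Hence |(5w^3 + 7w^2 + 2w + 4) − 18| ≤ 58|w − 1| < ε provided |w − 1| < ε/58.
Choosing δ = min(1, ε/58) ensures both conditions, hence |(5w^3 + 7w^2 + 2w + 4) − 18| < ε.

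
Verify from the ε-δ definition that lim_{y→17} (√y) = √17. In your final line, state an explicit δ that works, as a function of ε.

δ = min(17, √17·ε)

Suppose ε > 0. We want δ > 0 such that 0 < |y − 17| < δ implies |√y − √17| < ε.
Multiplying by the conjugate, |√y − √17| = |y − 17|/(√y + √17).
Restrict δ ≤ 17 so that |y − 17| < 17 forces y > 0, and then √y + √17 > √17.
Hence |√y − √17| < |y − 17|/√17, which is < ε once |y − 17| < √17·ε.
Take δ = min(17, √17·ε). If 0 < |y − 17| < δ then y > 0 and |√y − √17| < |y − 17|/√17 < ε.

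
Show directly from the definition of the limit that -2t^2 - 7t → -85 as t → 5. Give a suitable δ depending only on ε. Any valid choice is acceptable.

Suppose ε > 0. We want δ > 0 such that 0 < |t − 5| < δ implies |(-2t^2 - 7t) + 85| < ε.
(-2t^2 - 7t) + 85 = -2t^2 - 7t + 85 = (t − 5)(-2t - 17).
So |(-2t^2 - 7t) + 85| = |t − 5|·|-2t - 17|.
Assume first that |t − 5| < 1, so |t| < 6. Then |-2t - 17| ≤ 2·6 + 17 = 29.
Hence |(-2t^2 - 7t) + 85| ≤ 29|t − 5| < ε provided |t − 5| < ε/29.
Take δ = min(1, ε/29). Then 0 < |t − 5| < δ gives both |t − 5| < 1 and |t − 5| < ε/29, so |(-2t^2 - 7t) + 85| < ε.

δ = min(1, ε/29)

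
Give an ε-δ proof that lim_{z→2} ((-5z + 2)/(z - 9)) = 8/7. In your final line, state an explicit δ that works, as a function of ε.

δ = min(7/2, (49/86)ε)

Let ε > 0. We want δ > 0 with 0 < |z − 2| < δ ⇒ |(-5z + 2)/(z - 9) − (8/7)| < ε.
Combining over a common denominator, (-5z + 2)/(z - 9) − (8/7) = [(-5z + 2)·(-7) − (-8)·(z - 9)] / [(-7)·(z - 9)] = 43(z − 2) / ((-7)(z - 9)).
So |(-5z + 2)/(z - 9) − (8/7)| = 43|z − 2| / (7·|z − 9|).
Require δ ≤ 7/2, so |z − 9| ≥ |-7| − |z − 2| > 7 − 7/2 = 7/2.
Hence |(-5z + 2)/(z - 9) − (8/7)| < 43|z − 2|/(7·(7/2)) = (86/49)|z − 2|, which is < ε once |z − 2| < (49/86)ε.
Take δ = min(7/2, (49/86)ε). Then 0 < |z − 2| < δ forces both bounds, so |(-5z + 2)/(z - 9) − (8/7)| < ε.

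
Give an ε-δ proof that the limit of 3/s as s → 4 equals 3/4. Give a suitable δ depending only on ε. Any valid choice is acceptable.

Suppose ε > 0. We seek δ > 0 such that 0 < |s − 4| < δ implies |3/s − (3/4)| < ε.
|3/s − (3/4)| = 3·|4 − s|/(4·|s|) = 3|s − 4|/(4|s|).
Require δ ≤ 2 so that |s| > 4 − 2 = 2, hence 4|s| > 8.
Then |3/s − (3/4)| < 3|s − 4|/8, which is < ε when |s − 4| < (8/3)ε.
Take δ = min(2, (8/3)ε). Then 0 < |s − 4| < δ gives both |s − 4| < 2 and |s − 4| < (8/3)ε, so |3/s − (3/4)| < ε.

δ = min(2, (8/3)ε)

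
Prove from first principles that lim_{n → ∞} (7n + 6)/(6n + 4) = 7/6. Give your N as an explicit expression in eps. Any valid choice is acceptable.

N = (2/9)/eps

Let eps > 0. For n ≥ 1, |(7n + 6)/(6n + 4) − (7/6)| = |8|/(6(6n + 4)) = 8/(6(6n + 4)).
Since 6n + 4 ≥ 6n for n ≥ 1, this is ≤ 8/(6·6n) = (2/9)/n.
So |(7n + 6)/(6n + 4) − (7/6)| < eps whenever n > (2/9)/eps.
Take N = (2/9)/eps. If n > N then |(7n + 6)/(6n + 4) − (7/6)| ≤ (2/9)/n < eps.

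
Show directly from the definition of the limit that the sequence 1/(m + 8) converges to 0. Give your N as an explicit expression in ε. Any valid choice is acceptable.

Suppose ε > 0. For m ≥ 1, |1/(m + 8) − 0| = 1/(m + 8) ≤ 1/m.
We need 1/m < ε, i.e. m > 1/ε.
Take N = 1/ε. If m > N then |1/(m + 8)| ≤ 1/m < ε.

N = 1/ε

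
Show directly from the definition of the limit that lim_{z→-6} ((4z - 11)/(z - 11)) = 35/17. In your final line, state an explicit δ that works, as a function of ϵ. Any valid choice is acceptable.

Suppose ϵ > 0. We want δ > 0 with 0 < |z + 6| < δ ⇒ |(4z - 11)/(z - 11) − (35/17)| < ϵ.
Combining over a common denominator, (4z - 11)/(z - 11) − (35/17) = [(4z - 11)·(-17) − (-35)·(z - 11)] / [(-17)·(z - 11)] = -33(z + 6) / ((-17)(z - 11)).
So |(4z - 11)/(z - 11) − (35/17)| = 33|z + 6| / (17·|z − 11|).
Require δ ≤ 17/2, so |z − 11| ≥ |-17| − |z + 6| > 17 − 17/2 = 17/2.
Hence |(4z - 11)/(z - 11) − (35/17)| < 33|z + 6|/(17·(17/2)) = (66/289)|z + 6|, which is < ϵ once |z + 6| < (289/66)ϵ.
Take δ = min(17/2, (289/66)ϵ). Then 0 < |z + 6| < δ forces both bounds, so |(4z - 11)/(z - 11) − (35/17)| < ϵ.

δ = min(17/2, (289/66)ϵ)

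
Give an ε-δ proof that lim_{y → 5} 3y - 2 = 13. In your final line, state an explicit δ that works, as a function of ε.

Suppose ε > 0. We need δ > 0 so that 0 < |y − 5| < δ implies |(3y - 2) − 13| < ε.
|(3y - 2) − 13| = |3y - 15| = 3|y − 5|.
Thus it suffices that |y − 5| < ε/3.
Take δ = ε/3. If 0 < |y − 5| < δ then |(3y - 2) − 13| = 3|y − 5| < 3·(ε/3) = ε.

δ = ε/3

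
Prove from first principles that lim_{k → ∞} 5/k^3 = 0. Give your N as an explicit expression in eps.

N = (5/eps)^{1/3}

Let eps > 0. For k ≥ 1, |5/k^3 − 0| = 5/k^3.
5/k^3 < eps ⇔ k^3 > 5/eps ⇔ k > (5/eps)^{1/3}.
Take N = (5/eps)^{1/3}. Then k > N implies 5/k^3 < eps.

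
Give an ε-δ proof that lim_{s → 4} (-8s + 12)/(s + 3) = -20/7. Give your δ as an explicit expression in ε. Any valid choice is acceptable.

δ = min(7/2, (49/72)ε)

Let ε > 0 be given. We want δ > 0 with 0 < |s − 4| < δ ⇒ |(-8s + 12)/(s + 3) + 20/7| < ε.
Combining over a common denominator, (-8s + 12)/(s + 3) + 20/7 = [(-8s + 12)·7 − (-20)·(s + 3)] / [7·(s + 3)] = -36(s − 4) / (7(s + 3)).
So |(-8s + 12)/(s + 3) + 20/7| = 36|s − 4| / (7·|s + 3|).
Restrict δ ≤ 7/2. Then |s − 4| < 7/2 gives |s + 3| = |(s − 4) + 7| ≥ 7 − 7/2 = 7/2.
Hence |(-8s + 12)/(s + 3) + 20/7| < 36|s − 4|/(7·(7/2)) = (72/49)|s − 4|, which is < ε once |s − 4| < (49/72)ε.
Take δ = min(7/2, (49/72)ε). Then 0 < |s − 4| < δ forces both bounds, so |(-8s + 12)/(s + 3) + 20/7| < ε.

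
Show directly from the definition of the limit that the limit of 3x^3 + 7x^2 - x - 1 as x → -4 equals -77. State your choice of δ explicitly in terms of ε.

Let ε > 0 be given. We want δ > 0 such that 0 < |x + 4| < δ implies |(3x^3 + 7x^2 - x - 1) + 77| < ε.
(3x^3 + 7x^2 - x - 1) + 77 = 3x^3 + 7x^2 - x + 76 = (x + 4)(3x^2 - 5x + 19).
So |(3x^3 + 7x^2 - x - 1) + 77| = |x + 4|·|3x^2 - 5x + 19|.
Require δ ≤ 1. Then |x + 4| < 1 gives |x| < 5, and by the triangle inequality |3x^2 - 5x + 19| ≤ 3·5^2 + 5·5 + 19 = 119.
Hence |(3x^3 + 7x^2 - x - 1) + 77| ≤ 119|x + 4| < ε provided |x + 4| < ε/119.
Take δ = min(1, ε/119). Then 0 < |x + 4| < δ gives both |x + 4| < 1 and |x + 4| < ε/119, so |(3x^3 + 7x^2 - x - 1) + 77| < ε.

δ = min(1, ε/119)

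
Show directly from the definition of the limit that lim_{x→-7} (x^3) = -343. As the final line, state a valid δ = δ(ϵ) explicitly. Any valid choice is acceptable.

δ = min(1, ϵ/169)

Let ϵ > 0 be given. We seek δ > 0 with 0 < |x + 7| < δ ⇒ |x^3 + 343| < ϵ.
Factor: x^3 + 343 = (x + 7)(x^2 - 7x + 49), so |x^3 + 343| = |x + 7|·|x^2 - 7x + 49|.
Restrict δ ≤ 1. Then |x + 7| < 1 gives |x| < 8, so by the triangle inequality |x^2 - 7x + 49| ≤ 8^2 + 7·8 + 49 = 169.
Hence |x^3 + 343| ≤ 169|x + 7|, which is < ϵ once |x + 7| < ϵ/169.
Take δ = min(1, ϵ/169). If 0 < |x + 7| < δ then both bounds hold and |x^3 + 343| ≤ 169|x + 7| < 169·(ϵ/169) = ϵ.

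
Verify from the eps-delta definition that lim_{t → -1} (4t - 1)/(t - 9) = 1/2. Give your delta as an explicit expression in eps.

Fix eps > 0. We want delta > 0 with 0 < |t + 1| < delta ⇒ |(4t - 1)/(t - 9) − (1/2)| < eps.
Combining over a common denominator, (4t - 1)/(t - 9) − (1/2) = [(4t - 1)·(-10) − (-5)·(t - 9)] / [(-10)·(t - 9)] = -35(t + 1) / ((-10)(t - 9)).
So |(4t - 1)/(t - 9) − (1/2)| = 35|t + 1| / (10·|t − 9|).
Restrict delta ≤ 5. Then |t + 1| < 5 gives |t − 9| = |(t + 1) + (-10)| ≥ 10 − 5 = 5.
Hence |(4t - 1)/(t - 9) − (1/2)| < 35|t + 1|/(10·5) = (7/10)|t + 1|, which is < eps once |t + 1| < (10/7)eps.
Take delta = min(5, (10/7)eps). Then 0 < |t + 1| < delta forces both bounds, so |(4t - 1)/(t - 9) − (1/2)| < eps.

delta = min(5, (10/7)eps)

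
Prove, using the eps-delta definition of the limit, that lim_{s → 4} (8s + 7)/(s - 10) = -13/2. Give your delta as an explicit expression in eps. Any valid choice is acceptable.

delta = min(3, (6/29)eps)

Suppose eps > 0. We want delta > 0 with 0 < |s − 4| < delta ⇒ |(8s + 7)/(s - 10) + 13/2| < eps.
Combining over a common denominator, (8s + 7)/(s - 10) + 13/2 = [(8s + 7)·(-6) − 39·(s - 10)] / [(-6)·(s - 10)] = -87(s − 4) / ((-6)(s - 10)).
So |(8s + 7)/(s - 10) + 13/2| = 87|s − 4| / (6·|s − 10|).
Require delta ≤ 3, so |s − 10| ≥ |-6| − |s − 4| > 6 − 3 = 3.
Hence |(8s + 7)/(s - 10) + 13/2| < 87|s − 4|/(6·3) = (29/6)|s − 4|, which is < eps once |s − 4| < (6/29)eps.
Take delta = min(3, (6/29)eps). Then 0 < |s − 4| < delta forces both bounds, so |(8s + 7)/(s - 10) + 13/2| < eps.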